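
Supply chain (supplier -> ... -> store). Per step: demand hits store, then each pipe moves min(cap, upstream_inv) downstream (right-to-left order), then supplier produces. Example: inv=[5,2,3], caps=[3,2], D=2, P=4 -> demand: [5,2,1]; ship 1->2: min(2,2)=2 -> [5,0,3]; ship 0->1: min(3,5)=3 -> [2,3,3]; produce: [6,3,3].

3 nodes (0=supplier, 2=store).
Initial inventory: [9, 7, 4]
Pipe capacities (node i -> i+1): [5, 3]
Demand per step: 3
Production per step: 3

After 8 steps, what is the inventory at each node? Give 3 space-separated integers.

Step 1: demand=3,sold=3 ship[1->2]=3 ship[0->1]=5 prod=3 -> inv=[7 9 4]
Step 2: demand=3,sold=3 ship[1->2]=3 ship[0->1]=5 prod=3 -> inv=[5 11 4]
Step 3: demand=3,sold=3 ship[1->2]=3 ship[0->1]=5 prod=3 -> inv=[3 13 4]
Step 4: demand=3,sold=3 ship[1->2]=3 ship[0->1]=3 prod=3 -> inv=[3 13 4]
Step 5: demand=3,sold=3 ship[1->2]=3 ship[0->1]=3 prod=3 -> inv=[3 13 4]
Step 6: demand=3,sold=3 ship[1->2]=3 ship[0->1]=3 prod=3 -> inv=[3 13 4]
Step 7: demand=3,sold=3 ship[1->2]=3 ship[0->1]=3 prod=3 -> inv=[3 13 4]
Step 8: demand=3,sold=3 ship[1->2]=3 ship[0->1]=3 prod=3 -> inv=[3 13 4]

3 13 4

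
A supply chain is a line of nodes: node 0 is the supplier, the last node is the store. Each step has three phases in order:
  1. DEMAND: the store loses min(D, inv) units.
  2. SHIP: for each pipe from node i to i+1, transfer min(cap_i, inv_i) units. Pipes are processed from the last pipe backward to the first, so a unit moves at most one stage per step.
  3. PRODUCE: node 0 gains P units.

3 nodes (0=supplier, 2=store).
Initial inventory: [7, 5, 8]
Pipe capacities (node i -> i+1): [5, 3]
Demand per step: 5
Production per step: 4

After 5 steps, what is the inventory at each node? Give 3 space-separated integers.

Step 1: demand=5,sold=5 ship[1->2]=3 ship[0->1]=5 prod=4 -> inv=[6 7 6]
Step 2: demand=5,sold=5 ship[1->2]=3 ship[0->1]=5 prod=4 -> inv=[5 9 4]
Step 3: demand=5,sold=4 ship[1->2]=3 ship[0->1]=5 prod=4 -> inv=[4 11 3]
Step 4: demand=5,sold=3 ship[1->2]=3 ship[0->1]=4 prod=4 -> inv=[4 12 3]
Step 5: demand=5,sold=3 ship[1->2]=3 ship[0->1]=4 prod=4 -> inv=[4 13 3]

4 13 3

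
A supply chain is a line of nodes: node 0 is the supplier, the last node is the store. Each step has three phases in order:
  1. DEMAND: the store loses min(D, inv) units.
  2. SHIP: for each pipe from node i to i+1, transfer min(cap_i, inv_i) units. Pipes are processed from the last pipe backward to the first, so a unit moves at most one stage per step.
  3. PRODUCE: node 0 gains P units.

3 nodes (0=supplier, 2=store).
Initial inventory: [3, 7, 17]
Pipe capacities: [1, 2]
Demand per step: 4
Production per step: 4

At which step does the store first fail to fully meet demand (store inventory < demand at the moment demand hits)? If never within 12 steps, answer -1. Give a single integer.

Step 1: demand=4,sold=4 ship[1->2]=2 ship[0->1]=1 prod=4 -> [6 6 15]
Step 2: demand=4,sold=4 ship[1->2]=2 ship[0->1]=1 prod=4 -> [9 5 13]
Step 3: demand=4,sold=4 ship[1->2]=2 ship[0->1]=1 prod=4 -> [12 4 11]
Step 4: demand=4,sold=4 ship[1->2]=2 ship[0->1]=1 prod=4 -> [15 3 9]
Step 5: demand=4,sold=4 ship[1->2]=2 ship[0->1]=1 prod=4 -> [18 2 7]
Step 6: demand=4,sold=4 ship[1->2]=2 ship[0->1]=1 prod=4 -> [21 1 5]
Step 7: demand=4,sold=4 ship[1->2]=1 ship[0->1]=1 prod=4 -> [24 1 2]
Step 8: demand=4,sold=2 ship[1->2]=1 ship[0->1]=1 prod=4 -> [27 1 1]
Step 9: demand=4,sold=1 ship[1->2]=1 ship[0->1]=1 prod=4 -> [30 1 1]
Step 10: demand=4,sold=1 ship[1->2]=1 ship[0->1]=1 prod=4 -> [33 1 1]
Step 11: demand=4,sold=1 ship[1->2]=1 ship[0->1]=1 prod=4 -> [36 1 1]
Step 12: demand=4,sold=1 ship[1->2]=1 ship[0->1]=1 prod=4 -> [39 1 1]
First stockout at step 8

8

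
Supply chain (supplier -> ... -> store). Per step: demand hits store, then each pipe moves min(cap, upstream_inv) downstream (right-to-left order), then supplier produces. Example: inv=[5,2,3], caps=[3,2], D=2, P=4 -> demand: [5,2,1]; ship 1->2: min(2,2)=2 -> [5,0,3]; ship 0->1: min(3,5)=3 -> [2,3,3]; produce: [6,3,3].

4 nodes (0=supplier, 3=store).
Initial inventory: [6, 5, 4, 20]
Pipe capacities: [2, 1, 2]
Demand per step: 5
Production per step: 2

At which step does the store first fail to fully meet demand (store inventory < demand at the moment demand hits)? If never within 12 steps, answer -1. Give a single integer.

Step 1: demand=5,sold=5 ship[2->3]=2 ship[1->2]=1 ship[0->1]=2 prod=2 -> [6 6 3 17]
Step 2: demand=5,sold=5 ship[2->3]=2 ship[1->2]=1 ship[0->1]=2 prod=2 -> [6 7 2 14]
Step 3: demand=5,sold=5 ship[2->3]=2 ship[1->2]=1 ship[0->1]=2 prod=2 -> [6 8 1 11]
Step 4: demand=5,sold=5 ship[2->3]=1 ship[1->2]=1 ship[0->1]=2 prod=2 -> [6 9 1 7]
Step 5: demand=5,sold=5 ship[2->3]=1 ship[1->2]=1 ship[0->1]=2 prod=2 -> [6 10 1 3]
Step 6: demand=5,sold=3 ship[2->3]=1 ship[1->2]=1 ship[0->1]=2 prod=2 -> [6 11 1 1]
Step 7: demand=5,sold=1 ship[2->3]=1 ship[1->2]=1 ship[0->1]=2 prod=2 -> [6 12 1 1]
Step 8: demand=5,sold=1 ship[2->3]=1 ship[1->2]=1 ship[0->1]=2 prod=2 -> [6 13 1 1]
Step 9: demand=5,sold=1 ship[2->3]=1 ship[1->2]=1 ship[0->1]=2 prod=2 -> [6 14 1 1]
Step 10: demand=5,sold=1 ship[2->3]=1 ship[1->2]=1 ship[0->1]=2 prod=2 -> [6 15 1 1]
Step 11: demand=5,sold=1 ship[2->3]=1 ship[1->2]=1 ship[0->1]=2 prod=2 -> [6 16 1 1]
Step 12: demand=5,sold=1 ship[2->3]=1 ship[1->2]=1 ship[0->1]=2 prod=2 -> [6 17 1 1]
First stockout at step 6

6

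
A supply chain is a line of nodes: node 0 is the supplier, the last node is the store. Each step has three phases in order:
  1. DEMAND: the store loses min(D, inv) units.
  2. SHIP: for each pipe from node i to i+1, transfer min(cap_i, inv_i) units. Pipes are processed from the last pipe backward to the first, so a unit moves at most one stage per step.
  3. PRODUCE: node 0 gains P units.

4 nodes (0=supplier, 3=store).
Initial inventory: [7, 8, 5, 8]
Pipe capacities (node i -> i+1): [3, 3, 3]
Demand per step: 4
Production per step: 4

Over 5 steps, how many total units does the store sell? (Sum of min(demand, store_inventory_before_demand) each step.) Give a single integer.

Step 1: sold=4 (running total=4) -> [8 8 5 7]
Step 2: sold=4 (running total=8) -> [9 8 5 6]
Step 3: sold=4 (running total=12) -> [10 8 5 5]
Step 4: sold=4 (running total=16) -> [11 8 5 4]
Step 5: sold=4 (running total=20) -> [12 8 5 3]

Answer: 20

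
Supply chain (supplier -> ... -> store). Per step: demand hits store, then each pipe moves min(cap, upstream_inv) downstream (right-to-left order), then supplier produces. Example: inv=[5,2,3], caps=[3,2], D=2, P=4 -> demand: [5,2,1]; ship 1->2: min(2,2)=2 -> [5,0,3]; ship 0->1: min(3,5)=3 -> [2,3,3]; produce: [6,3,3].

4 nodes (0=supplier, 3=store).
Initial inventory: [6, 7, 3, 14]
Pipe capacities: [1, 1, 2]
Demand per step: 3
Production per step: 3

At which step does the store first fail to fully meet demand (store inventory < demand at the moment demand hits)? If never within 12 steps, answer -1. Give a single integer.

Step 1: demand=3,sold=3 ship[2->3]=2 ship[1->2]=1 ship[0->1]=1 prod=3 -> [8 7 2 13]
Step 2: demand=3,sold=3 ship[2->3]=2 ship[1->2]=1 ship[0->1]=1 prod=3 -> [10 7 1 12]
Step 3: demand=3,sold=3 ship[2->3]=1 ship[1->2]=1 ship[0->1]=1 prod=3 -> [12 7 1 10]
Step 4: demand=3,sold=3 ship[2->3]=1 ship[1->2]=1 ship[0->1]=1 prod=3 -> [14 7 1 8]
Step 5: demand=3,sold=3 ship[2->3]=1 ship[1->2]=1 ship[0->1]=1 prod=3 -> [16 7 1 6]
Step 6: demand=3,sold=3 ship[2->3]=1 ship[1->2]=1 ship[0->1]=1 prod=3 -> [18 7 1 4]
Step 7: demand=3,sold=3 ship[2->3]=1 ship[1->2]=1 ship[0->1]=1 prod=3 -> [20 7 1 2]
Step 8: demand=3,sold=2 ship[2->3]=1 ship[1->2]=1 ship[0->1]=1 prod=3 -> [22 7 1 1]
Step 9: demand=3,sold=1 ship[2->3]=1 ship[1->2]=1 ship[0->1]=1 prod=3 -> [24 7 1 1]
Step 10: demand=3,sold=1 ship[2->3]=1 ship[1->2]=1 ship[0->1]=1 prod=3 -> [26 7 1 1]
Step 11: demand=3,sold=1 ship[2->3]=1 ship[1->2]=1 ship[0->1]=1 prod=3 -> [28 7 1 1]
Step 12: demand=3,sold=1 ship[2->3]=1 ship[1->2]=1 ship[0->1]=1 prod=3 -> [30 7 1 1]
First stockout at step 8

8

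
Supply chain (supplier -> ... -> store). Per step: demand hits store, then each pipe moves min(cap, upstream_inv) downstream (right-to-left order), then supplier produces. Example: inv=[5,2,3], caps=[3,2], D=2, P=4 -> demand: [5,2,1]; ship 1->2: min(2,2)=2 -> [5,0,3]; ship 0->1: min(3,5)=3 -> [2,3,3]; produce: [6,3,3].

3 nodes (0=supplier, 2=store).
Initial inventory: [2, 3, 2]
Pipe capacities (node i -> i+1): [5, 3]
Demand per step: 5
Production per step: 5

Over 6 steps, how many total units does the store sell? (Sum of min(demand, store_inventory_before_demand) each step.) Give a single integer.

Step 1: sold=2 (running total=2) -> [5 2 3]
Step 2: sold=3 (running total=5) -> [5 5 2]
Step 3: sold=2 (running total=7) -> [5 7 3]
Step 4: sold=3 (running total=10) -> [5 9 3]
Step 5: sold=3 (running total=13) -> [5 11 3]
Step 6: sold=3 (running total=16) -> [5 13 3]

Answer: 16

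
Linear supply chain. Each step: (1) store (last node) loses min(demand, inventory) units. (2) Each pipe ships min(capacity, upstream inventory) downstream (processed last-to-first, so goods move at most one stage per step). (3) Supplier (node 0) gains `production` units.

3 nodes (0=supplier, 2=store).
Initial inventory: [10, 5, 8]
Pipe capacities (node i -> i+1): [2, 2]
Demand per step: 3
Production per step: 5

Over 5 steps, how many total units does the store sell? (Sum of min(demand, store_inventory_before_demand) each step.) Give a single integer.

Step 1: sold=3 (running total=3) -> [13 5 7]
Step 2: sold=3 (running total=6) -> [16 5 6]
Step 3: sold=3 (running total=9) -> [19 5 5]
Step 4: sold=3 (running total=12) -> [22 5 4]
Step 5: sold=3 (running total=15) -> [25 5 3]

Answer: 15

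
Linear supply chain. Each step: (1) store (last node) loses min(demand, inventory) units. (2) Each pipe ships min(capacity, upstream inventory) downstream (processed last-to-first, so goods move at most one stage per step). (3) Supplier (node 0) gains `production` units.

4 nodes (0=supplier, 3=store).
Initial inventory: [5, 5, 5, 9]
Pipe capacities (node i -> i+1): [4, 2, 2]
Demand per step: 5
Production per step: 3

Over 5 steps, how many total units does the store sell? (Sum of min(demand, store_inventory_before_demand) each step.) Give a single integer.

Step 1: sold=5 (running total=5) -> [4 7 5 6]
Step 2: sold=5 (running total=10) -> [3 9 5 3]
Step 3: sold=3 (running total=13) -> [3 10 5 2]
Step 4: sold=2 (running total=15) -> [3 11 5 2]
Step 5: sold=2 (running total=17) -> [3 12 5 2]

Answer: 17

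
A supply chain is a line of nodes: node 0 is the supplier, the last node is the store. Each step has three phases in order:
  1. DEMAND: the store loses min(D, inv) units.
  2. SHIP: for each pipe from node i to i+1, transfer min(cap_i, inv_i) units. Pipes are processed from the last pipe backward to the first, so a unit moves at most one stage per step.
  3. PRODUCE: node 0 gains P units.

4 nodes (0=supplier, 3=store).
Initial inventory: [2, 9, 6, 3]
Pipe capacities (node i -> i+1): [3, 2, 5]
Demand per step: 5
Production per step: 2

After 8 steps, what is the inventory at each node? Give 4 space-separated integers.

Step 1: demand=5,sold=3 ship[2->3]=5 ship[1->2]=2 ship[0->1]=2 prod=2 -> inv=[2 9 3 5]
Step 2: demand=5,sold=5 ship[2->3]=3 ship[1->2]=2 ship[0->1]=2 prod=2 -> inv=[2 9 2 3]
Step 3: demand=5,sold=3 ship[2->3]=2 ship[1->2]=2 ship[0->1]=2 prod=2 -> inv=[2 9 2 2]
Step 4: demand=5,sold=2 ship[2->3]=2 ship[1->2]=2 ship[0->1]=2 prod=2 -> inv=[2 9 2 2]
Step 5: demand=5,sold=2 ship[2->3]=2 ship[1->2]=2 ship[0->1]=2 prod=2 -> inv=[2 9 2 2]
Step 6: demand=5,sold=2 ship[2->3]=2 ship[1->2]=2 ship[0->1]=2 prod=2 -> inv=[2 9 2 2]
Step 7: demand=5,sold=2 ship[2->3]=2 ship[1->2]=2 ship[0->1]=2 prod=2 -> inv=[2 9 2 2]
Step 8: demand=5,sold=2 ship[2->3]=2 ship[1->2]=2 ship[0->1]=2 prod=2 -> inv=[2 9 2 2]

2 9 2 2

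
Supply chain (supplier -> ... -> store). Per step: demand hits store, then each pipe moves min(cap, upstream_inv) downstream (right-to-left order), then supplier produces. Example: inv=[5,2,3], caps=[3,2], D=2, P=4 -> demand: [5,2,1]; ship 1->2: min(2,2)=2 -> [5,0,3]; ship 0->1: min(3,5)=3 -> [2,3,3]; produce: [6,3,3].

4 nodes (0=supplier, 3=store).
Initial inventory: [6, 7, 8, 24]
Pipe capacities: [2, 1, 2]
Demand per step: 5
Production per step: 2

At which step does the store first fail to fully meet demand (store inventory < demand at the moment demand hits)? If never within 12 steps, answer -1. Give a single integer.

Step 1: demand=5,sold=5 ship[2->3]=2 ship[1->2]=1 ship[0->1]=2 prod=2 -> [6 8 7 21]
Step 2: demand=5,sold=5 ship[2->3]=2 ship[1->2]=1 ship[0->1]=2 prod=2 -> [6 9 6 18]
Step 3: demand=5,sold=5 ship[2->3]=2 ship[1->2]=1 ship[0->1]=2 prod=2 -> [6 10 5 15]
Step 4: demand=5,sold=5 ship[2->3]=2 ship[1->2]=1 ship[0->1]=2 prod=2 -> [6 11 4 12]
Step 5: demand=5,sold=5 ship[2->3]=2 ship[1->2]=1 ship[0->1]=2 prod=2 -> [6 12 3 9]
Step 6: demand=5,sold=5 ship[2->3]=2 ship[1->2]=1 ship[0->1]=2 prod=2 -> [6 13 2 6]
Step 7: demand=5,sold=5 ship[2->3]=2 ship[1->2]=1 ship[0->1]=2 prod=2 -> [6 14 1 3]
Step 8: demand=5,sold=3 ship[2->3]=1 ship[1->2]=1 ship[0->1]=2 prod=2 -> [6 15 1 1]
Step 9: demand=5,sold=1 ship[2->3]=1 ship[1->2]=1 ship[0->1]=2 prod=2 -> [6 16 1 1]
Step 10: demand=5,sold=1 ship[2->3]=1 ship[1->2]=1 ship[0->1]=2 prod=2 -> [6 17 1 1]
Step 11: demand=5,sold=1 ship[2->3]=1 ship[1->2]=1 ship[0->1]=2 prod=2 -> [6 18 1 1]
Step 12: demand=5,sold=1 ship[2->3]=1 ship[1->2]=1 ship[0->1]=2 prod=2 -> [6 19 1 1]
First stockout at step 8

8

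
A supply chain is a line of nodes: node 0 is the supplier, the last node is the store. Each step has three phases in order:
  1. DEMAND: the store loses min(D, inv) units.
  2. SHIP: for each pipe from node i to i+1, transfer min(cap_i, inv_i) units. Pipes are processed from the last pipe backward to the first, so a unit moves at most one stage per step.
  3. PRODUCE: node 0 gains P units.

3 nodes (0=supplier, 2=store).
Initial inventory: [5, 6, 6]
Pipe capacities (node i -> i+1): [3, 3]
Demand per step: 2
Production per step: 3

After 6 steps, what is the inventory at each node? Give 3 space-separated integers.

Step 1: demand=2,sold=2 ship[1->2]=3 ship[0->1]=3 prod=3 -> inv=[5 6 7]
Step 2: demand=2,sold=2 ship[1->2]=3 ship[0->1]=3 prod=3 -> inv=[5 6 8]
Step 3: demand=2,sold=2 ship[1->2]=3 ship[0->1]=3 prod=3 -> inv=[5 6 9]
Step 4: demand=2,sold=2 ship[1->2]=3 ship[0->1]=3 prod=3 -> inv=[5 6 10]
Step 5: demand=2,sold=2 ship[1->2]=3 ship[0->1]=3 prod=3 -> inv=[5 6 11]
Step 6: demand=2,sold=2 ship[1->2]=3 ship[0->1]=3 prod=3 -> inv=[5 6 12]

5 6 12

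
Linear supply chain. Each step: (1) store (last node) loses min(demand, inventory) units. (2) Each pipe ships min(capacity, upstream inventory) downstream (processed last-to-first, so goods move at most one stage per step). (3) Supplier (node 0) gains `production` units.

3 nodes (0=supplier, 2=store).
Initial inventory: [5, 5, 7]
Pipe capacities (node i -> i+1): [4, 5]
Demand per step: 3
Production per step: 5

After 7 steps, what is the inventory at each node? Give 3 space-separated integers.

Step 1: demand=3,sold=3 ship[1->2]=5 ship[0->1]=4 prod=5 -> inv=[6 4 9]
Step 2: demand=3,sold=3 ship[1->2]=4 ship[0->1]=4 prod=5 -> inv=[7 4 10]
Step 3: demand=3,sold=3 ship[1->2]=4 ship[0->1]=4 prod=5 -> inv=[8 4 11]
Step 4: demand=3,sold=3 ship[1->2]=4 ship[0->1]=4 prod=5 -> inv=[9 4 12]
Step 5: demand=3,sold=3 ship[1->2]=4 ship[0->1]=4 prod=5 -> inv=[10 4 13]
Step 6: demand=3,sold=3 ship[1->2]=4 ship[0->1]=4 prod=5 -> inv=[11 4 14]
Step 7: demand=3,sold=3 ship[1->2]=4 ship[0->1]=4 prod=5 -> inv=[12 4 15]

12 4 15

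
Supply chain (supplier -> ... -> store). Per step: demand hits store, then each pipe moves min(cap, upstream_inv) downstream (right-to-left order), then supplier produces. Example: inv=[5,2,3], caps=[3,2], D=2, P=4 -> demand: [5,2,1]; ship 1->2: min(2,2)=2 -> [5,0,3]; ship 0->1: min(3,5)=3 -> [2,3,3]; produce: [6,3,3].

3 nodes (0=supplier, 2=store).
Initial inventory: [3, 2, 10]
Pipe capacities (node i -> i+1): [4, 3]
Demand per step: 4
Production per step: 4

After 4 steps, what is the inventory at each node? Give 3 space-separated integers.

Step 1: demand=4,sold=4 ship[1->2]=2 ship[0->1]=3 prod=4 -> inv=[4 3 8]
Step 2: demand=4,sold=4 ship[1->2]=3 ship[0->1]=4 prod=4 -> inv=[4 4 7]
Step 3: demand=4,sold=4 ship[1->2]=3 ship[0->1]=4 prod=4 -> inv=[4 5 6]
Step 4: demand=4,sold=4 ship[1->2]=3 ship[0->1]=4 prod=4 -> inv=[4 6 5]

4 6 5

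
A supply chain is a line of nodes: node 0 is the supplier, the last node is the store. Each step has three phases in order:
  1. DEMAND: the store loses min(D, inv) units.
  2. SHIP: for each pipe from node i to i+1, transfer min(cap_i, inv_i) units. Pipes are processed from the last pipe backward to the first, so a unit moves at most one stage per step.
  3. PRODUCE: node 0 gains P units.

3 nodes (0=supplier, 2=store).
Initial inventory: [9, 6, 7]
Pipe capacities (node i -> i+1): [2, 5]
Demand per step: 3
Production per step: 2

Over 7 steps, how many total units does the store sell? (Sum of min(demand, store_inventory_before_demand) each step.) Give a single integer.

Step 1: sold=3 (running total=3) -> [9 3 9]
Step 2: sold=3 (running total=6) -> [9 2 9]
Step 3: sold=3 (running total=9) -> [9 2 8]
Step 4: sold=3 (running total=12) -> [9 2 7]
Step 5: sold=3 (running total=15) -> [9 2 6]
Step 6: sold=3 (running total=18) -> [9 2 5]
Step 7: sold=3 (running total=21) -> [9 2 4]

Answer: 21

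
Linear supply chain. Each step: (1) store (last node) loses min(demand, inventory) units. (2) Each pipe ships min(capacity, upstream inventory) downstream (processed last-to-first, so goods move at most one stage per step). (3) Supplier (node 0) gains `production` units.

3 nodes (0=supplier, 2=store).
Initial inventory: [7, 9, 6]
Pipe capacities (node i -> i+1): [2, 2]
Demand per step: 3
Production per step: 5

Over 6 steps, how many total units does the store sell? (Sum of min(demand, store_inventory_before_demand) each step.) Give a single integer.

Step 1: sold=3 (running total=3) -> [10 9 5]
Step 2: sold=3 (running total=6) -> [13 9 4]
Step 3: sold=3 (running total=9) -> [16 9 3]
Step 4: sold=3 (running total=12) -> [19 9 2]
Step 5: sold=2 (running total=14) -> [22 9 2]
Step 6: sold=2 (running total=16) -> [25 9 2]

Answer: 16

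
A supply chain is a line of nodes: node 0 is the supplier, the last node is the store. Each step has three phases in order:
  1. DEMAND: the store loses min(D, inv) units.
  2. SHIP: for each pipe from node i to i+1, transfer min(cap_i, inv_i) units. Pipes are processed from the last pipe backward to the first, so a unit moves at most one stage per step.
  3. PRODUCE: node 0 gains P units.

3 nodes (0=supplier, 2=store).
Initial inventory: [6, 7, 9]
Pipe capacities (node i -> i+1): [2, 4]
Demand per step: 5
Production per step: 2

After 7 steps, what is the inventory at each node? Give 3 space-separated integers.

Step 1: demand=5,sold=5 ship[1->2]=4 ship[0->1]=2 prod=2 -> inv=[6 5 8]
Step 2: demand=5,sold=5 ship[1->2]=4 ship[0->1]=2 prod=2 -> inv=[6 3 7]
Step 3: demand=5,sold=5 ship[1->2]=3 ship[0->1]=2 prod=2 -> inv=[6 2 5]
Step 4: demand=5,sold=5 ship[1->2]=2 ship[0->1]=2 prod=2 -> inv=[6 2 2]
Step 5: demand=5,sold=2 ship[1->2]=2 ship[0->1]=2 prod=2 -> inv=[6 2 2]
Step 6: demand=5,sold=2 ship[1->2]=2 ship[0->1]=2 prod=2 -> inv=[6 2 2]
Step 7: demand=5,sold=2 ship[1->2]=2 ship[0->1]=2 prod=2 -> inv=[6 2 2]

6 2 2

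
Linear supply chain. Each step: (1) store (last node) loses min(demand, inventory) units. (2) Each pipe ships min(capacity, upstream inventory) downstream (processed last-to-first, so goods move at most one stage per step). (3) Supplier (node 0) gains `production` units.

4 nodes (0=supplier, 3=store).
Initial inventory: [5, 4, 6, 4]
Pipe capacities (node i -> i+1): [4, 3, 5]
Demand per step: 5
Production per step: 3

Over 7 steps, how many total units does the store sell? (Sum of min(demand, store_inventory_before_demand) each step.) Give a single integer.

Step 1: sold=4 (running total=4) -> [4 5 4 5]
Step 2: sold=5 (running total=9) -> [3 6 3 4]
Step 3: sold=4 (running total=13) -> [3 6 3 3]
Step 4: sold=3 (running total=16) -> [3 6 3 3]
Step 5: sold=3 (running total=19) -> [3 6 3 3]
Step 6: sold=3 (running total=22) -> [3 6 3 3]
Step 7: sold=3 (running total=25) -> [3 6 3 3]

Answer: 25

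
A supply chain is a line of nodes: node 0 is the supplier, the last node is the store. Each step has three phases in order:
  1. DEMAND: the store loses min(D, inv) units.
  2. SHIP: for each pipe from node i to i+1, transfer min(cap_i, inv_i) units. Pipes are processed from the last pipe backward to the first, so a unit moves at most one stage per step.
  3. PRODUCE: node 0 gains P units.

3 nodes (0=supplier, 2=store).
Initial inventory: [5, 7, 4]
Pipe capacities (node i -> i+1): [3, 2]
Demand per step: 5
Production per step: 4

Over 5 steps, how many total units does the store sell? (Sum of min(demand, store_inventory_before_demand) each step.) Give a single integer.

Step 1: sold=4 (running total=4) -> [6 8 2]
Step 2: sold=2 (running total=6) -> [7 9 2]
Step 3: sold=2 (running total=8) -> [8 10 2]
Step 4: sold=2 (running total=10) -> [9 11 2]
Step 5: sold=2 (running total=12) -> [10 12 2]

Answer: 12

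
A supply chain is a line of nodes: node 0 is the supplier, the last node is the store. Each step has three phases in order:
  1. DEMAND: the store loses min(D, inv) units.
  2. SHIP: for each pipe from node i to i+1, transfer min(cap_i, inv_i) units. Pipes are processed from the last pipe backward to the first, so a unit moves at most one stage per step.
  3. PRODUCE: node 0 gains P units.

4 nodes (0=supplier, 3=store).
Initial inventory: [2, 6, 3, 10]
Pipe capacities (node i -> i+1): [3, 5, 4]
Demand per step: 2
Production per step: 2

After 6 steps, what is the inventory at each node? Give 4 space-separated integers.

Step 1: demand=2,sold=2 ship[2->3]=3 ship[1->2]=5 ship[0->1]=2 prod=2 -> inv=[2 3 5 11]
Step 2: demand=2,sold=2 ship[2->3]=4 ship[1->2]=3 ship[0->1]=2 prod=2 -> inv=[2 2 4 13]
Step 3: demand=2,sold=2 ship[2->3]=4 ship[1->2]=2 ship[0->1]=2 prod=2 -> inv=[2 2 2 15]
Step 4: demand=2,sold=2 ship[2->3]=2 ship[1->2]=2 ship[0->1]=2 prod=2 -> inv=[2 2 2 15]
Step 5: demand=2,sold=2 ship[2->3]=2 ship[1->2]=2 ship[0->1]=2 prod=2 -> inv=[2 2 2 15]
Step 6: demand=2,sold=2 ship[2->3]=2 ship[1->2]=2 ship[0->1]=2 prod=2 -> inv=[2 2 2 15]

2 2 2 15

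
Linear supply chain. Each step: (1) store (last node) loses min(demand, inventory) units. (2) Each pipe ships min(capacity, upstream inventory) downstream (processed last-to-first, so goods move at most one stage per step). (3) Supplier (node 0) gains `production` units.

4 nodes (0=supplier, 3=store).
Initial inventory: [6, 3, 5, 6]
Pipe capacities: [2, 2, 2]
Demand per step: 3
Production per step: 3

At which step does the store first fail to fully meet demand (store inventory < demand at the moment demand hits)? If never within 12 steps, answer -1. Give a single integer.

Step 1: demand=3,sold=3 ship[2->3]=2 ship[1->2]=2 ship[0->1]=2 prod=3 -> [7 3 5 5]
Step 2: demand=3,sold=3 ship[2->3]=2 ship[1->2]=2 ship[0->1]=2 prod=3 -> [8 3 5 4]
Step 3: demand=3,sold=3 ship[2->3]=2 ship[1->2]=2 ship[0->1]=2 prod=3 -> [9 3 5 3]
Step 4: demand=3,sold=3 ship[2->3]=2 ship[1->2]=2 ship[0->1]=2 prod=3 -> [10 3 5 2]
Step 5: demand=3,sold=2 ship[2->3]=2 ship[1->2]=2 ship[0->1]=2 prod=3 -> [11 3 5 2]
Step 6: demand=3,sold=2 ship[2->3]=2 ship[1->2]=2 ship[0->1]=2 prod=3 -> [12 3 5 2]
Step 7: demand=3,sold=2 ship[2->3]=2 ship[1->2]=2 ship[0->1]=2 prod=3 -> [13 3 5 2]
Step 8: demand=3,sold=2 ship[2->3]=2 ship[1->2]=2 ship[0->1]=2 prod=3 -> [14 3 5 2]
Step 9: demand=3,sold=2 ship[2->3]=2 ship[1->2]=2 ship[0->1]=2 prod=3 -> [15 3 5 2]
Step 10: demand=3,sold=2 ship[2->3]=2 ship[1->2]=2 ship[0->1]=2 prod=3 -> [16 3 5 2]
Step 11: demand=3,sold=2 ship[2->3]=2 ship[1->2]=2 ship[0->1]=2 prod=3 -> [17 3 5 2]
Step 12: demand=3,sold=2 ship[2->3]=2 ship[1->2]=2 ship[0->1]=2 prod=3 -> [18 3 5 2]
First stockout at step 5

5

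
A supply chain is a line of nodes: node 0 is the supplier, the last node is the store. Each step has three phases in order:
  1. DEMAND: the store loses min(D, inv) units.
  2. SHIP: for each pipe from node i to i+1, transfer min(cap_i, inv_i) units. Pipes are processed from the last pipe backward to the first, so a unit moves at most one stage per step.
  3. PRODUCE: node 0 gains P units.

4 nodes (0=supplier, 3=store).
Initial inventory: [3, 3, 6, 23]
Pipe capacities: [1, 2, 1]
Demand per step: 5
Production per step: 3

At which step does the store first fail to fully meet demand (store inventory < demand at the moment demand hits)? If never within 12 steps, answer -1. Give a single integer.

Step 1: demand=5,sold=5 ship[2->3]=1 ship[1->2]=2 ship[0->1]=1 prod=3 -> [5 2 7 19]
Step 2: demand=5,sold=5 ship[2->3]=1 ship[1->2]=2 ship[0->1]=1 prod=3 -> [7 1 8 15]
Step 3: demand=5,sold=5 ship[2->3]=1 ship[1->2]=1 ship[0->1]=1 prod=3 -> [9 1 8 11]
Step 4: demand=5,sold=5 ship[2->3]=1 ship[1->2]=1 ship[0->1]=1 prod=3 -> [11 1 8 7]
Step 5: demand=5,sold=5 ship[2->3]=1 ship[1->2]=1 ship[0->1]=1 prod=3 -> [13 1 8 3]
Step 6: demand=5,sold=3 ship[2->3]=1 ship[1->2]=1 ship[0->1]=1 prod=3 -> [15 1 8 1]
Step 7: demand=5,sold=1 ship[2->3]=1 ship[1->2]=1 ship[0->1]=1 prod=3 -> [17 1 8 1]
Step 8: demand=5,sold=1 ship[2->3]=1 ship[1->2]=1 ship[0->1]=1 prod=3 -> [19 1 8 1]
Step 9: demand=5,sold=1 ship[2->3]=1 ship[1->2]=1 ship[0->1]=1 prod=3 -> [21 1 8 1]
Step 10: demand=5,sold=1 ship[2->3]=1 ship[1->2]=1 ship[0->1]=1 prod=3 -> [23 1 8 1]
Step 11: demand=5,sold=1 ship[2->3]=1 ship[1->2]=1 ship[0->1]=1 prod=3 -> [25 1 8 1]
Step 12: demand=5,sold=1 ship[2->3]=1 ship[1->2]=1 ship[0->1]=1 prod=3 -> [27 1 8 1]
First stockout at step 6

6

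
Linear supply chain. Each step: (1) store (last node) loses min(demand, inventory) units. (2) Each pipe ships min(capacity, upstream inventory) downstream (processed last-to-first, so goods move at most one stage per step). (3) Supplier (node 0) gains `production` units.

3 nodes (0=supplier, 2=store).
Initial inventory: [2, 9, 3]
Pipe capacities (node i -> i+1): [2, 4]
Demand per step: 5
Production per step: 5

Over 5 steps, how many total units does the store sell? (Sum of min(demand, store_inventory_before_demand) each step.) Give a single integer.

Answer: 18

Derivation:
Step 1: sold=3 (running total=3) -> [5 7 4]
Step 2: sold=4 (running total=7) -> [8 5 4]
Step 3: sold=4 (running total=11) -> [11 3 4]
Step 4: sold=4 (running total=15) -> [14 2 3]
Step 5: sold=3 (running total=18) -> [17 2 2]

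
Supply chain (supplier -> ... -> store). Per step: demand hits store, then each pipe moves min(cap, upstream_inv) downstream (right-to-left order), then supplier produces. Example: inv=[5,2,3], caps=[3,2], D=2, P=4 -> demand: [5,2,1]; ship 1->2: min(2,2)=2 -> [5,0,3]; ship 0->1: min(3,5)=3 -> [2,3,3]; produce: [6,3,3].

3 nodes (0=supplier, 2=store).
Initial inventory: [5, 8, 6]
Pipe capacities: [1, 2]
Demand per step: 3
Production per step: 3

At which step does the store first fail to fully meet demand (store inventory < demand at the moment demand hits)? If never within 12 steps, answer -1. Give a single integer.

Step 1: demand=3,sold=3 ship[1->2]=2 ship[0->1]=1 prod=3 -> [7 7 5]
Step 2: demand=3,sold=3 ship[1->2]=2 ship[0->1]=1 prod=3 -> [9 6 4]
Step 3: demand=3,sold=3 ship[1->2]=2 ship[0->1]=1 prod=3 -> [11 5 3]
Step 4: demand=3,sold=3 ship[1->2]=2 ship[0->1]=1 prod=3 -> [13 4 2]
Step 5: demand=3,sold=2 ship[1->2]=2 ship[0->1]=1 prod=3 -> [15 3 2]
Step 6: demand=3,sold=2 ship[1->2]=2 ship[0->1]=1 prod=3 -> [17 2 2]
Step 7: demand=3,sold=2 ship[1->2]=2 ship[0->1]=1 prod=3 -> [19 1 2]
Step 8: demand=3,sold=2 ship[1->2]=1 ship[0->1]=1 prod=3 -> [21 1 1]
Step 9: demand=3,sold=1 ship[1->2]=1 ship[0->1]=1 prod=3 -> [23 1 1]
Step 10: demand=3,sold=1 ship[1->2]=1 ship[0->1]=1 prod=3 -> [25 1 1]
Step 11: demand=3,sold=1 ship[1->2]=1 ship[0->1]=1 prod=3 -> [27 1 1]
Step 12: demand=3,sold=1 ship[1->2]=1 ship[0->1]=1 prod=3 -> [29 1 1]
First stockout at step 5

5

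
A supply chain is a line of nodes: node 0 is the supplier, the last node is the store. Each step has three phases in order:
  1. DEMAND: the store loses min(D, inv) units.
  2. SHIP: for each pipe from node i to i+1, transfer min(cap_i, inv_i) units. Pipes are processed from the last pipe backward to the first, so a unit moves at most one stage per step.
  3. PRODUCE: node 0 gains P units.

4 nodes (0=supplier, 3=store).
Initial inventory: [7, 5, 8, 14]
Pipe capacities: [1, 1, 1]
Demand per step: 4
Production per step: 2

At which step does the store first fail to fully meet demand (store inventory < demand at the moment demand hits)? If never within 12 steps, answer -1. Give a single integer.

Step 1: demand=4,sold=4 ship[2->3]=1 ship[1->2]=1 ship[0->1]=1 prod=2 -> [8 5 8 11]
Step 2: demand=4,sold=4 ship[2->3]=1 ship[1->2]=1 ship[0->1]=1 prod=2 -> [9 5 8 8]
Step 3: demand=4,sold=4 ship[2->3]=1 ship[1->2]=1 ship[0->1]=1 prod=2 -> [10 5 8 5]
Step 4: demand=4,sold=4 ship[2->3]=1 ship[1->2]=1 ship[0->1]=1 prod=2 -> [11 5 8 2]
Step 5: demand=4,sold=2 ship[2->3]=1 ship[1->2]=1 ship[0->1]=1 prod=2 -> [12 5 8 1]
Step 6: demand=4,sold=1 ship[2->3]=1 ship[1->2]=1 ship[0->1]=1 prod=2 -> [13 5 8 1]
Step 7: demand=4,sold=1 ship[2->3]=1 ship[1->2]=1 ship[0->1]=1 prod=2 -> [14 5 8 1]
Step 8: demand=4,sold=1 ship[2->3]=1 ship[1->2]=1 ship[0->1]=1 prod=2 -> [15 5 8 1]
Step 9: demand=4,sold=1 ship[2->3]=1 ship[1->2]=1 ship[0->1]=1 prod=2 -> [16 5 8 1]
Step 10: demand=4,sold=1 ship[2->3]=1 ship[1->2]=1 ship[0->1]=1 prod=2 -> [17 5 8 1]
Step 11: demand=4,sold=1 ship[2->3]=1 ship[1->2]=1 ship[0->1]=1 prod=2 -> [18 5 8 1]
Step 12: demand=4,sold=1 ship[2->3]=1 ship[1->2]=1 ship[0->1]=1 prod=2 -> [19 5 8 1]
First stockout at step 5

5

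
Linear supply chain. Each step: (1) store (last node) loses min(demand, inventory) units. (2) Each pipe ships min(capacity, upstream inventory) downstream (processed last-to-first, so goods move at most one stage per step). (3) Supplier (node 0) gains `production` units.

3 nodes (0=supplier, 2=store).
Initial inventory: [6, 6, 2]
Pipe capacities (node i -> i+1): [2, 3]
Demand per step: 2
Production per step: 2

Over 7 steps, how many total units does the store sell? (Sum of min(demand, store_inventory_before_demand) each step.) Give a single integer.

Answer: 14

Derivation:
Step 1: sold=2 (running total=2) -> [6 5 3]
Step 2: sold=2 (running total=4) -> [6 4 4]
Step 3: sold=2 (running total=6) -> [6 3 5]
Step 4: sold=2 (running total=8) -> [6 2 6]
Step 5: sold=2 (running total=10) -> [6 2 6]
Step 6: sold=2 (running total=12) -> [6 2 6]
Step 7: sold=2 (running total=14) -> [6 2 6]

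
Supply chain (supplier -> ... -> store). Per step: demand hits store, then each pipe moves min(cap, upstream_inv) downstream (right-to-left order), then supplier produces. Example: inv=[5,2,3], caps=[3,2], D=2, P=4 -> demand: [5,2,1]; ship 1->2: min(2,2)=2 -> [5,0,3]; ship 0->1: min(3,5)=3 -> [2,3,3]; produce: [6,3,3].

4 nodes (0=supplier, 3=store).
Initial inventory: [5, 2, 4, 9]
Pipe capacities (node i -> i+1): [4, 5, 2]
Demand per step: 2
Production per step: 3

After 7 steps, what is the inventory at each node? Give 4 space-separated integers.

Step 1: demand=2,sold=2 ship[2->3]=2 ship[1->2]=2 ship[0->1]=4 prod=3 -> inv=[4 4 4 9]
Step 2: demand=2,sold=2 ship[2->3]=2 ship[1->2]=4 ship[0->1]=4 prod=3 -> inv=[3 4 6 9]
Step 3: demand=2,sold=2 ship[2->3]=2 ship[1->2]=4 ship[0->1]=3 prod=3 -> inv=[3 3 8 9]
Step 4: demand=2,sold=2 ship[2->3]=2 ship[1->2]=3 ship[0->1]=3 prod=3 -> inv=[3 3 9 9]
Step 5: demand=2,sold=2 ship[2->3]=2 ship[1->2]=3 ship[0->1]=3 prod=3 -> inv=[3 3 10 9]
Step 6: demand=2,sold=2 ship[2->3]=2 ship[1->2]=3 ship[0->1]=3 prod=3 -> inv=[3 3 11 9]
Step 7: demand=2,sold=2 ship[2->3]=2 ship[1->2]=3 ship[0->1]=3 prod=3 -> inv=[3 3 12 9]

3 3 12 9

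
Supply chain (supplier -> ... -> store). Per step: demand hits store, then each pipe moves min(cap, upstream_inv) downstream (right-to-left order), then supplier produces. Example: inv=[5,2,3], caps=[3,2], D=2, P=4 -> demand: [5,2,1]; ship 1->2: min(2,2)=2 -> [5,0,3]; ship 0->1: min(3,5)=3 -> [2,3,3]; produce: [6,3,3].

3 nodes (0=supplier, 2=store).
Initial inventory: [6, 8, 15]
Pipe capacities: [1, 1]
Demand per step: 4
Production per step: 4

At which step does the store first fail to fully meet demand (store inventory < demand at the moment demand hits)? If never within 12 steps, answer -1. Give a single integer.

Step 1: demand=4,sold=4 ship[1->2]=1 ship[0->1]=1 prod=4 -> [9 8 12]
Step 2: demand=4,sold=4 ship[1->2]=1 ship[0->1]=1 prod=4 -> [12 8 9]
Step 3: demand=4,sold=4 ship[1->2]=1 ship[0->1]=1 prod=4 -> [15 8 6]
Step 4: demand=4,sold=4 ship[1->2]=1 ship[0->1]=1 prod=4 -> [18 8 3]
Step 5: demand=4,sold=3 ship[1->2]=1 ship[0->1]=1 prod=4 -> [21 8 1]
Step 6: demand=4,sold=1 ship[1->2]=1 ship[0->1]=1 prod=4 -> [24 8 1]
Step 7: demand=4,sold=1 ship[1->2]=1 ship[0->1]=1 prod=4 -> [27 8 1]
Step 8: demand=4,sold=1 ship[1->2]=1 ship[0->1]=1 prod=4 -> [30 8 1]
Step 9: demand=4,sold=1 ship[1->2]=1 ship[0->1]=1 prod=4 -> [33 8 1]
Step 10: demand=4,sold=1 ship[1->2]=1 ship[0->1]=1 prod=4 -> [36 8 1]
Step 11: demand=4,sold=1 ship[1->2]=1 ship[0->1]=1 prod=4 -> [39 8 1]
Step 12: demand=4,sold=1 ship[1->2]=1 ship[0->1]=1 prod=4 -> [42 8 1]
First stockout at step 5

5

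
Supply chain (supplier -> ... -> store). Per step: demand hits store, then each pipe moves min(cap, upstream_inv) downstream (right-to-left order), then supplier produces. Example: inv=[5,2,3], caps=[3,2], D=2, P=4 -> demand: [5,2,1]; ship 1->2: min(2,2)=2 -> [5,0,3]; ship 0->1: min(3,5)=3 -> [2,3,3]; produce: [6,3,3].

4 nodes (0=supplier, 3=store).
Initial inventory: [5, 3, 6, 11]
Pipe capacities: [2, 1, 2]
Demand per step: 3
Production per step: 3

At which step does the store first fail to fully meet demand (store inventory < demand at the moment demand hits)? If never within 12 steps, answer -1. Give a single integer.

Step 1: demand=3,sold=3 ship[2->3]=2 ship[1->2]=1 ship[0->1]=2 prod=3 -> [6 4 5 10]
Step 2: demand=3,sold=3 ship[2->3]=2 ship[1->2]=1 ship[0->1]=2 prod=3 -> [7 5 4 9]
Step 3: demand=3,sold=3 ship[2->3]=2 ship[1->2]=1 ship[0->1]=2 prod=3 -> [8 6 3 8]
Step 4: demand=3,sold=3 ship[2->3]=2 ship[1->2]=1 ship[0->1]=2 prod=3 -> [9 7 2 7]
Step 5: demand=3,sold=3 ship[2->3]=2 ship[1->2]=1 ship[0->1]=2 prod=3 -> [10 8 1 6]
Step 6: demand=3,sold=3 ship[2->3]=1 ship[1->2]=1 ship[0->1]=2 prod=3 -> [11 9 1 4]
Step 7: demand=3,sold=3 ship[2->3]=1 ship[1->2]=1 ship[0->1]=2 prod=3 -> [12 10 1 2]
Step 8: demand=3,sold=2 ship[2->3]=1 ship[1->2]=1 ship[0->1]=2 prod=3 -> [13 11 1 1]
Step 9: demand=3,sold=1 ship[2->3]=1 ship[1->2]=1 ship[0->1]=2 prod=3 -> [14 12 1 1]
Step 10: demand=3,sold=1 ship[2->3]=1 ship[1->2]=1 ship[0->1]=2 prod=3 -> [15 13 1 1]
Step 11: demand=3,sold=1 ship[2->3]=1 ship[1->2]=1 ship[0->1]=2 prod=3 -> [16 14 1 1]
Step 12: demand=3,sold=1 ship[2->3]=1 ship[1->2]=1 ship[0->1]=2 prod=3 -> [17 15 1 1]
First stockout at step 8

8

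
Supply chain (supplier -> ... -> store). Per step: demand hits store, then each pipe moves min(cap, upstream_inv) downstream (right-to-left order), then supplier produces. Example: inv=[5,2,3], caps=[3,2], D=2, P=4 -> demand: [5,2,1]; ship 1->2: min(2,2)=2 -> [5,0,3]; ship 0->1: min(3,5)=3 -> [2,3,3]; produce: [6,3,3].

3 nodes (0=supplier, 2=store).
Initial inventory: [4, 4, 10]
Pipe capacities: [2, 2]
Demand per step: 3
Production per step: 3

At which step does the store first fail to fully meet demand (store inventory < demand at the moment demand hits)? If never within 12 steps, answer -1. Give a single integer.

Step 1: demand=3,sold=3 ship[1->2]=2 ship[0->1]=2 prod=3 -> [5 4 9]
Step 2: demand=3,sold=3 ship[1->2]=2 ship[0->1]=2 prod=3 -> [6 4 8]
Step 3: demand=3,sold=3 ship[1->2]=2 ship[0->1]=2 prod=3 -> [7 4 7]
Step 4: demand=3,sold=3 ship[1->2]=2 ship[0->1]=2 prod=3 -> [8 4 6]
Step 5: demand=3,sold=3 ship[1->2]=2 ship[0->1]=2 prod=3 -> [9 4 5]
Step 6: demand=3,sold=3 ship[1->2]=2 ship[0->1]=2 prod=3 -> [10 4 4]
Step 7: demand=3,sold=3 ship[1->2]=2 ship[0->1]=2 prod=3 -> [11 4 3]
Step 8: demand=3,sold=3 ship[1->2]=2 ship[0->1]=2 prod=3 -> [12 4 2]
Step 9: demand=3,sold=2 ship[1->2]=2 ship[0->1]=2 prod=3 -> [13 4 2]
Step 10: demand=3,sold=2 ship[1->2]=2 ship[0->1]=2 prod=3 -> [14 4 2]
Step 11: demand=3,sold=2 ship[1->2]=2 ship[0->1]=2 prod=3 -> [15 4 2]
Step 12: demand=3,sold=2 ship[1->2]=2 ship[0->1]=2 prod=3 -> [16 4 2]
First stockout at step 9

9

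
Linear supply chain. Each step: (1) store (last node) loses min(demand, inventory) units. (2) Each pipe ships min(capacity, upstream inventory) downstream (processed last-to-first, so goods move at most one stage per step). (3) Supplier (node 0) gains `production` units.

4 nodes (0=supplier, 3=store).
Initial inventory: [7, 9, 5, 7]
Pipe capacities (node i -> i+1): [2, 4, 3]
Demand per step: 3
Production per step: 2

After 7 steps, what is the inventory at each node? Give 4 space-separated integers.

Step 1: demand=3,sold=3 ship[2->3]=3 ship[1->2]=4 ship[0->1]=2 prod=2 -> inv=[7 7 6 7]
Step 2: demand=3,sold=3 ship[2->3]=3 ship[1->2]=4 ship[0->1]=2 prod=2 -> inv=[7 5 7 7]
Step 3: demand=3,sold=3 ship[2->3]=3 ship[1->2]=4 ship[0->1]=2 prod=2 -> inv=[7 3 8 7]
Step 4: demand=3,sold=3 ship[2->3]=3 ship[1->2]=3 ship[0->1]=2 prod=2 -> inv=[7 2 8 7]
Step 5: demand=3,sold=3 ship[2->3]=3 ship[1->2]=2 ship[0->1]=2 prod=2 -> inv=[7 2 7 7]
Step 6: demand=3,sold=3 ship[2->3]=3 ship[1->2]=2 ship[0->1]=2 prod=2 -> inv=[7 2 6 7]
Step 7: demand=3,sold=3 ship[2->3]=3 ship[1->2]=2 ship[0->1]=2 prod=2 -> inv=[7 2 5 7]

7 2 5 7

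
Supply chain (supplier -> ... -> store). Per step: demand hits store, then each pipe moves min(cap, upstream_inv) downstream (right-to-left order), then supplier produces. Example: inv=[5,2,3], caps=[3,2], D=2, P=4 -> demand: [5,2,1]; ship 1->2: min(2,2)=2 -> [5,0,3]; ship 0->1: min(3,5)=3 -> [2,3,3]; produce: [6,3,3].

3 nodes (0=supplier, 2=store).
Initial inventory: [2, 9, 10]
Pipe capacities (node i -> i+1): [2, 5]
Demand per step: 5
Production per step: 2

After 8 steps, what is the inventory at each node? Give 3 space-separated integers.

Step 1: demand=5,sold=5 ship[1->2]=5 ship[0->1]=2 prod=2 -> inv=[2 6 10]
Step 2: demand=5,sold=5 ship[1->2]=5 ship[0->1]=2 prod=2 -> inv=[2 3 10]
Step 3: demand=5,sold=5 ship[1->2]=3 ship[0->1]=2 prod=2 -> inv=[2 2 8]
Step 4: demand=5,sold=5 ship[1->2]=2 ship[0->1]=2 prod=2 -> inv=[2 2 5]
Step 5: demand=5,sold=5 ship[1->2]=2 ship[0->1]=2 prod=2 -> inv=[2 2 2]
Step 6: demand=5,sold=2 ship[1->2]=2 ship[0->1]=2 prod=2 -> inv=[2 2 2]
Step 7: demand=5,sold=2 ship[1->2]=2 ship[0->1]=2 prod=2 -> inv=[2 2 2]
Step 8: demand=5,sold=2 ship[1->2]=2 ship[0->1]=2 prod=2 -> inv=[2 2 2]

2 2 2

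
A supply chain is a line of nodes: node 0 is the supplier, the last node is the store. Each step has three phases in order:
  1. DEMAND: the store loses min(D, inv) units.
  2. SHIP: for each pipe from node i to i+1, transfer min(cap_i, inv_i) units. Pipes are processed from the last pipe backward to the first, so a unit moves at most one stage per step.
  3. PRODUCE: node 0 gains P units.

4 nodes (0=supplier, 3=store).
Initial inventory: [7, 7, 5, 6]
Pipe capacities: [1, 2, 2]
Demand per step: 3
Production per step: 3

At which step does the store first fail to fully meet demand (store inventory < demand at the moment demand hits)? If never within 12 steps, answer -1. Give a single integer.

Step 1: demand=3,sold=3 ship[2->3]=2 ship[1->2]=2 ship[0->1]=1 prod=3 -> [9 6 5 5]
Step 2: demand=3,sold=3 ship[2->3]=2 ship[1->2]=2 ship[0->1]=1 prod=3 -> [11 5 5 4]
Step 3: demand=3,sold=3 ship[2->3]=2 ship[1->2]=2 ship[0->1]=1 prod=3 -> [13 4 5 3]
Step 4: demand=3,sold=3 ship[2->3]=2 ship[1->2]=2 ship[0->1]=1 prod=3 -> [15 3 5 2]
Step 5: demand=3,sold=2 ship[2->3]=2 ship[1->2]=2 ship[0->1]=1 prod=3 -> [17 2 5 2]
Step 6: demand=3,sold=2 ship[2->3]=2 ship[1->2]=2 ship[0->1]=1 prod=3 -> [19 1 5 2]
Step 7: demand=3,sold=2 ship[2->3]=2 ship[1->2]=1 ship[0->1]=1 prod=3 -> [21 1 4 2]
Step 8: demand=3,sold=2 ship[2->3]=2 ship[1->2]=1 ship[0->1]=1 prod=3 -> [23 1 3 2]
Step 9: demand=3,sold=2 ship[2->3]=2 ship[1->2]=1 ship[0->1]=1 prod=3 -> [25 1 2 2]
Step 10: demand=3,sold=2 ship[2->3]=2 ship[1->2]=1 ship[0->1]=1 prod=3 -> [27 1 1 2]
Step 11: demand=3,sold=2 ship[2->3]=1 ship[1->2]=1 ship[0->1]=1 prod=3 -> [29 1 1 1]
Step 12: demand=3,sold=1 ship[2->3]=1 ship[1->2]=1 ship[0->1]=1 prod=3 -> [31 1 1 1]
First stockout at step 5

5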